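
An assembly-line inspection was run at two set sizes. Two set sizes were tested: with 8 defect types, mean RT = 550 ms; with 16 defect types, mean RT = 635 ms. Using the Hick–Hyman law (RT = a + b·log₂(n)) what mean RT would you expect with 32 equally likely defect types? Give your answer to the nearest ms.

Solve the two-equation system in a and b:
  b = (635 − 550) / (log₂ 16 − log₂ 8) = 85 / (4 − 3) = 85 ms/bit
  a = 550 − 85 × 3 = 295 ms
Then RT(32) = 295 + 85 × log₂ 32 = 295 + 85 × 5 ≈ 720.000 ms.

720 ms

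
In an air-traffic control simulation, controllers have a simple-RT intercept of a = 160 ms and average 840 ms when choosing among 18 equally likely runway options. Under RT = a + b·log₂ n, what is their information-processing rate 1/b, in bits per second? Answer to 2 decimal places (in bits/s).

b = (840 − 160)/log₂ 18 = 680/4.1699 = 163.072 ms per bit = 0.16307 s/bit; the reciprocal is 6.132 bits/s.

6.13 bits/s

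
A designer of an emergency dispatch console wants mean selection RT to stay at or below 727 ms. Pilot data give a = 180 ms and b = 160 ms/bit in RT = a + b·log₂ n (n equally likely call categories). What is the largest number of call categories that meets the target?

160·log₂ n ≤ 727 − 180 = 547, giving log₂ n ≤ 3.4188 and n ≤ 10.694. The largest whole number is 10.

10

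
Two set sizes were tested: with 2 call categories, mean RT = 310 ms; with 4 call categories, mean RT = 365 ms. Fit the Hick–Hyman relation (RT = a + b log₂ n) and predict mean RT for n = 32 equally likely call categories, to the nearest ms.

RT is linear in log₂ n, so two points fix the line:
  b = (365 − 310) / (log₂ 4 − log₂ 2) = 55 / (2 − 1) = 55 ms/bit
  a = 310 − 55 × 1 = 255 ms
Then RT(32) = 255 + 55 × log₂ 32 = 255 + 55 × 5 ≈ 530.000 ms.

530 ms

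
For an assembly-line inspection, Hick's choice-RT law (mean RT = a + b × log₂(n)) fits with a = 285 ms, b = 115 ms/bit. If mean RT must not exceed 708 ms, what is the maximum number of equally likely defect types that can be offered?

12

Set 285 + 115·log₂ n ≤ 708 → log₂ n ≤ (708 − 285)/115 = 3.6783.
So n ≤ 2^3.6783 = 12.802; the largest integer n is 12.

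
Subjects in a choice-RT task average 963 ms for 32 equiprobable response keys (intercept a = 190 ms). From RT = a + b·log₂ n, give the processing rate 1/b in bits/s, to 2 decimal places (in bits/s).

6.47 bits/s

b = (963 − 190)/log₂ 32 = 773/5 = 154.600 ms per bit = 0.15460 s/bit; the reciprocal is 6.468 bits/s.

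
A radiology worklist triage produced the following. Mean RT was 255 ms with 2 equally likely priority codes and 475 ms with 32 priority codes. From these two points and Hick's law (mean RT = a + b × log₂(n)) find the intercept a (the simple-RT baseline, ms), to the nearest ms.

b = (RT₂ − RT₁)/(log₂ n₂ − log₂ n₁) = (475 − 255)/(5 − 1) = 55 ms/bit.
a = RT₁ − b·log₂ n₁ = 255 − 55 × 1 = 200.000 ms.

200 ms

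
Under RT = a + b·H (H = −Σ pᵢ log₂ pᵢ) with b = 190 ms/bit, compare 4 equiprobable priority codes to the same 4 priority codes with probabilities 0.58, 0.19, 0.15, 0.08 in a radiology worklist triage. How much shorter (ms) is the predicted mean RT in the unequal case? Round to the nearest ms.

Equiprobable entropy H₀ = log₂ 4 = 2.0000 bits.
Skewed entropy H = −Σ pᵢ log₂ pᵢ = 1.6131 bits.
ΔRT = b·(H₀ − H) = 190 × 0.3869 = 73.51 ms.

74 ms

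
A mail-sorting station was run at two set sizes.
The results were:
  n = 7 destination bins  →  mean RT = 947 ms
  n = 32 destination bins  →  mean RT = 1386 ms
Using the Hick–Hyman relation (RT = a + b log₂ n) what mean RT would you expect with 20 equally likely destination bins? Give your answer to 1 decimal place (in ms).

1250.2 ms

Solve the two-equation system in a and b:
  b = (1386 − 947) / (log₂ 32 − log₂ 7) = 439 / (5 − 2.8074) = 200.215 ms/bit
  a = 947 − 200.215 × 2.8074 = 384.926 ms
Then RT(20) = 384.926 + 200.215 × log₂ 20 = 384.926 + 200.215 × 4.3219 ≈ 1250.240 ms.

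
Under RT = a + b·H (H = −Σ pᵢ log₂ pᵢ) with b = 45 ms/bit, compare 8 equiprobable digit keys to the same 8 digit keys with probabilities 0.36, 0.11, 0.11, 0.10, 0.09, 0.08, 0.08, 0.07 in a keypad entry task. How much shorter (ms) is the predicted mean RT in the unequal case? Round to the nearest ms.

12 ms

The RT saving is b·ΔH. Equiprobable H₀ = log₂(8) = 3.0000 bits; with the given probabilities H = 2.7276 bits.
b·(H₀ − H) = 45 × (3.0000 − 2.7276) = 12.26 ms.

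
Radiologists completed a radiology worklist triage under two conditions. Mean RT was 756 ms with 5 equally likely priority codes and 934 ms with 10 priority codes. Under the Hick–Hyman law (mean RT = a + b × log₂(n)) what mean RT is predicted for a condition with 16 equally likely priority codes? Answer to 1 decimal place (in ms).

1054.7 ms

Solve the two-equation system in a and b:
  b = (934 − 756) / (log₂ 10 − log₂ 5) = 178 / (3.3219 − 2.3219) = 178.000 ms/bit
  a = 756 − 178.000 × 2.3219 = 342.697 ms
Then RT(16) = 342.697 + 178.000 × log₂ 16 = 342.697 + 178.000 × 4 ≈ 1054.697 ms.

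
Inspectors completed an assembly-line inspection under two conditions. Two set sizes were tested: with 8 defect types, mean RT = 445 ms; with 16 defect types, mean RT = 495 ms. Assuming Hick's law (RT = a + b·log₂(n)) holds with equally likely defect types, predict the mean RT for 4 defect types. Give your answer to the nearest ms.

With log₂ n on the abscissa the relation is linear; from the two conditions:
  b = (495 − 445) / (log₂ 16 − log₂ 8) = 50 / (4 − 3) = 50 ms/bit
  a = 445 − 50 × 3 = 295 ms
Then RT(4) = 295 + 50 × log₂ 4 = 295 + 50 × 2 ≈ 395.000 ms.

395 ms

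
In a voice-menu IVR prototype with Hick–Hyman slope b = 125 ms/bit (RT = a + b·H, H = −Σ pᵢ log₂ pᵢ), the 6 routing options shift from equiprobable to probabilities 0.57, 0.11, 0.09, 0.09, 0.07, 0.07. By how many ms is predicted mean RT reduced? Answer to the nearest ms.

Equiprobable entropy H₀ = log₂ 6 = 2.5850 bits.
Skewed entropy H = −Σ pᵢ log₂ pᵢ = 1.9750 bits.
ΔRT = b·(H₀ − H) = 125 × 0.6100 = 76.25 ms.

76 ms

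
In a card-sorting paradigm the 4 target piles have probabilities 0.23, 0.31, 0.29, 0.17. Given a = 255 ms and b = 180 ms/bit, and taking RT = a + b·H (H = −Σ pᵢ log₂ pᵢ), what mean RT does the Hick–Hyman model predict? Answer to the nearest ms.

609 ms

Entropy contributions −pᵢ log₂ pᵢ: 0.4877, 0.5238, 0.5179, 0.4346; sum H = 1.9640 bits.
RT = a + bH = 255 + 180·1.9640 = 608.51 ms.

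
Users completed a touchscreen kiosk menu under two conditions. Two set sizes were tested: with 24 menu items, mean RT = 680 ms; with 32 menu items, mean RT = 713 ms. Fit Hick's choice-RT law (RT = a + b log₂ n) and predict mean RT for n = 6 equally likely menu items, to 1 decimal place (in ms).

521.0 ms

RT is linear in log₂ n, so two points fix the line:
  b = (713 − 680) / (log₂ 32 − log₂ 24) = 33 / (5 − 4.5850) = 79.511 ms/bit
  a = 680 − 79.511 × 4.5850 = 315.446 ms
Then RT(6) = 315.446 + 79.511 × log₂ 6 = 315.446 + 79.511 × 2.5850 ≈ 520.978 ms.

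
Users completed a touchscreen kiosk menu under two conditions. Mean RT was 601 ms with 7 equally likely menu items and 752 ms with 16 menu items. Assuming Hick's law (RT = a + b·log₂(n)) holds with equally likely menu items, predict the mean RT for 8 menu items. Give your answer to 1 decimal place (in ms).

625.4 ms

With log₂ n on the abscissa the relation is linear; from the two conditions:
  b = (752 − 601) / (log₂ 16 − log₂ 7) = 151 / (4 − 2.8074) = 126.609 ms/bit
  a = 601 − 126.609 × 2.8074 = 245.563 ms
Then RT(8) = 245.563 + 126.609 × log₂ 8 = 245.563 + 126.609 × 3 ≈ 625.391 ms.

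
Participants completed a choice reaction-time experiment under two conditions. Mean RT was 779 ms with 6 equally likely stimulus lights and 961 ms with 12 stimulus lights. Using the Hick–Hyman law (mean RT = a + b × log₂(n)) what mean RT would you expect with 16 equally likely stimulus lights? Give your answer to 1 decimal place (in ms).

Solve the two-equation system in a and b:
  b = (961 − 779) / (log₂ 12 − log₂ 6) = 182 / (3.5850 − 2.5850) = 182.000 ms/bit
  a = 779 − 182.000 × 2.5850 = 308.537 ms
Then RT(16) = 308.537 + 182.000 × log₂ 16 = 308.537 + 182.000 × 4 ≈ 1036.537 ms.

1036.5 ms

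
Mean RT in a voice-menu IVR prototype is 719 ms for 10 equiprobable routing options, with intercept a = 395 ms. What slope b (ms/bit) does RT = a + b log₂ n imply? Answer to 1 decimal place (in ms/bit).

b = (719 − 395) / log₂(10) = 324 / 3.3219 = 97.534 ms/bit.

97.5 ms/bit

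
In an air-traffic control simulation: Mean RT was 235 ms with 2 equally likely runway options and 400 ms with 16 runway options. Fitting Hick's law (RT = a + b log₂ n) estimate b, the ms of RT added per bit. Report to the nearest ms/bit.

55 ms/bit

Slope: b = (400 − 235) / (log₂ 16 − log₂ 2) = 165/3.0000 = 55 ms/bit.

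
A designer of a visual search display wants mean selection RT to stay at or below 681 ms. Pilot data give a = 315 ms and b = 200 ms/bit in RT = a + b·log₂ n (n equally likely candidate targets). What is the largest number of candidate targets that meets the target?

3

200·log₂ n ≤ 681 − 315 = 366, giving log₂ n ≤ 1.8300 and n ≤ 3.555. The largest whole number is 3.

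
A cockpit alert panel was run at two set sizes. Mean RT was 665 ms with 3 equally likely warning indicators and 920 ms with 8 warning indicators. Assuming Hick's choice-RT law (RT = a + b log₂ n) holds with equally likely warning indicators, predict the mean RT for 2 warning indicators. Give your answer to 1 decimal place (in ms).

559.6 ms

RT is linear in log₂ n, so two points fix the line:
  b = (920 − 665) / (log₂ 8 − log₂ 3) = 255 / (3 − 1.5850) = 180.207 ms/bit
  a = 665 − 180.207 × 1.5850 = 379.378 ms
Then RT(2) = 379.378 + 180.207 × log₂ 2 = 379.378 + 180.207 × 1 ≈ 559.586 ms.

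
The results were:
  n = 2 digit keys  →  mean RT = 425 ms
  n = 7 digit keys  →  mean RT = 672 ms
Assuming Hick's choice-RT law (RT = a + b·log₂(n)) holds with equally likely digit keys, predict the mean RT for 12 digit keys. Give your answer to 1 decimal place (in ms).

Solve the two-equation system in a and b:
  b = (672 − 425) / (log₂ 7 − log₂ 2) = 247 / (2.8074 − 1) = 136.664 ms/bit
  a = 425 − 136.664 × 1 = 288.336 ms
Then RT(12) = 288.336 + 136.664 × log₂ 12 = 288.336 + 136.664 × 3.5850 ≈ 778.271 ms.

778.3 ms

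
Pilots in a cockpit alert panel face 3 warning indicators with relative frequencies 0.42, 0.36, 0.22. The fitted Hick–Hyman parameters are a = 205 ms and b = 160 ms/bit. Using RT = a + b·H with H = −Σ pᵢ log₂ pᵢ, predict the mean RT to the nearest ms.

451 ms

Entropy contributions −pᵢ log₂ pᵢ: 0.5256, 0.5306, 0.4806; sum H = 1.5368 bits.
RT = a + bH = 205 + 160·1.5368 = 450.89 ms.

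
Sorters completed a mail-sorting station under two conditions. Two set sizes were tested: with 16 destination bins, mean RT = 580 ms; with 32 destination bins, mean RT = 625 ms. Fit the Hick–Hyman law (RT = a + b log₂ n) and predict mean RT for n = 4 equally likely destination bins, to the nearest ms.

490 ms

With log₂ n on the abscissa the relation is linear; from the two conditions:
  b = (625 − 580) / (log₂ 32 − log₂ 16) = 45 / (5 − 4) = 45 ms/bit
  a = 580 − 45 × 4 = 400 ms
Then RT(4) = 400 + 45 × log₂ 4 = 400 + 45 × 2 ≈ 490.000 ms.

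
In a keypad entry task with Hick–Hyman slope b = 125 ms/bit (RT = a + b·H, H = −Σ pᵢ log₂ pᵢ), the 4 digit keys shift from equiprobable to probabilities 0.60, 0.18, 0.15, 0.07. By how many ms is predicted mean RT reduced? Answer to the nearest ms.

Equiprobable entropy H₀ = log₂ 4 = 2.0000 bits.
Skewed entropy H = −Σ pᵢ log₂ pᵢ = 1.5666 bits.
ΔRT = b·(H₀ − H) = 125 × 0.4334 = 54.18 ms.

54 ms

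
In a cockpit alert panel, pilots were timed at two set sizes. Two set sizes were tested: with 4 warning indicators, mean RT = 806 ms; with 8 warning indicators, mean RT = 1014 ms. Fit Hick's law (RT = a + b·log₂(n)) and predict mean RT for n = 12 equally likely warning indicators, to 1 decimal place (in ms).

1135.7 ms

Solve the two-equation system in a and b:
  b = (1014 − 806) / (log₂ 8 − log₂ 4) = 208 / (3 − 2) = 208.000 ms/bit
  a = 806 − 208.000 × 2 = 390.000 ms
Then RT(12) = 390.000 + 208.000 × log₂ 12 = 390.000 + 208.000 × 3.5850 ≈ 1135.672 ms.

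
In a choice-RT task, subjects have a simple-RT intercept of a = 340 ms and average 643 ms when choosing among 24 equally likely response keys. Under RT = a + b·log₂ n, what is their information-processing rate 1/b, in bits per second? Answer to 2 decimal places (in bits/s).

b = (643 − 340)/log₂ 24 = 303/4.5850 = 66.086 ms per bit = 0.06609 s/bit; the reciprocal is 15.132 bits/s.

15.13 bits/s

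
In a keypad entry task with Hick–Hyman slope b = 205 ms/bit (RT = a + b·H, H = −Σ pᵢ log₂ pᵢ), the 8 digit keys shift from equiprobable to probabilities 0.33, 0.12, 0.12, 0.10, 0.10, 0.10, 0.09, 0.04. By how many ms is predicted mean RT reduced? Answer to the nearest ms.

50 ms

Equiprobable entropy H₀ = log₂ 8 = 3.0000 bits.
Skewed entropy H = −Σ pᵢ log₂ pᵢ = 2.7569 bits.
ΔRT = b·(H₀ − H) = 205 × 0.2431 = 49.83 ms.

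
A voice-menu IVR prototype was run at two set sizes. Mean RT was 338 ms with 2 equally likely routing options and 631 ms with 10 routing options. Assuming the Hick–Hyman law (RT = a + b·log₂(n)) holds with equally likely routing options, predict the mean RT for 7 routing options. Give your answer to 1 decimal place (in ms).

RT is linear in log₂ n, so two points fix the line:
  b = (631 − 338) / (log₂ 10 − log₂ 2) = 293 / (3.3219 − 1) = 126.188 ms/bit
  a = 338 − 126.188 × 1 = 211.812 ms
Then RT(7) = 211.812 + 126.188 × log₂ 7 = 211.812 + 126.188 × 2.8074 ≈ 566.067 ms.

566.1 ms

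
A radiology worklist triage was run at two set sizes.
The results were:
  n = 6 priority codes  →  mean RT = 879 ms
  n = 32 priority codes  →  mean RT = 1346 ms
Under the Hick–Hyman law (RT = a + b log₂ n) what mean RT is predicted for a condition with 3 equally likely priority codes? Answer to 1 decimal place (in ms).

Fit slope and intercept:
  b = (1346 − 879) / (log₂ 32 − log₂ 6) = 467 / (5 − 2.5850) = 193.372 ms/bit
  a = 879 − 193.372 × 2.5850 = 379.141 ms
Then RT(3) = 379.141 + 193.372 × log₂ 3 = 379.141 + 193.372 × 1.5850 ≈ 685.628 ms.

685.6 ms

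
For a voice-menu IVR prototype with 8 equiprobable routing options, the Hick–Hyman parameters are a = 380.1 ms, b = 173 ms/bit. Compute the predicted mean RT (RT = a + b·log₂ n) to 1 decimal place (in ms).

log₂(8) = 3 bits, so RT = 380.1 + 173 × 3 ≈ 899.100 ms.

899.1 ms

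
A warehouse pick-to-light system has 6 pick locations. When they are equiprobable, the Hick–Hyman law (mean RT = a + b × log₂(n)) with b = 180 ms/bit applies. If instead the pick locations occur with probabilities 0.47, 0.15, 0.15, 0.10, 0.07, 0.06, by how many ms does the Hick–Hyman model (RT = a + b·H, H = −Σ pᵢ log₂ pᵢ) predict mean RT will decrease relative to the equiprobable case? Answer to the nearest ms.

73 ms

Equiprobable entropy H₀ = log₂ 6 = 2.5850 bits.
Skewed entropy H = −Σ pᵢ log₂ pᵢ = 2.1773 bits.
ΔRT = b·(H₀ − H) = 180 × 0.4076 = 73.37 ms.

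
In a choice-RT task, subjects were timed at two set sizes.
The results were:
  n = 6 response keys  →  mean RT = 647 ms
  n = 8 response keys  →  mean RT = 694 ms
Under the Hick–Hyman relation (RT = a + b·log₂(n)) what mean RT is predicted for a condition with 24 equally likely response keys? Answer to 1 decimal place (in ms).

Solve the two-equation system in a and b:
  b = (694 − 647) / (log₂ 8 − log₂ 6) = 47 / (3 − 2.5850) = 113.243 ms/bit
  a = 647 − 113.243 × 2.5850 = 354.272 ms
Then RT(24) = 354.272 + 113.243 × log₂ 24 = 354.272 + 113.243 × 4.5850 ≈ 873.486 ms.

873.5 ms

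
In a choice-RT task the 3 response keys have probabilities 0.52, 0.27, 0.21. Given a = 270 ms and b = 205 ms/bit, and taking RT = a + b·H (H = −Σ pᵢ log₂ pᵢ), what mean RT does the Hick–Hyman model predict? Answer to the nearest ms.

H = 0.52·log₂(1/0.52) + 0.27·log₂(1/0.27) + 0.21·log₂(1/0.21) = 1.4734 bits.
RT = 270 + 205 × 1.4734 = 572.05 ms.

572 ms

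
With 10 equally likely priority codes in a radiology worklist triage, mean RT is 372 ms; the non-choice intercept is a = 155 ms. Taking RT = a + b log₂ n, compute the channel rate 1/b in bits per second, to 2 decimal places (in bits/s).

Choice component = 372 − 155 = 217 ms over log₂(10) = 3.3219 bits.
b = 217 / 3.3219 = 65.324 ms/bit, so 1/b = 15.308 bits/s.

15.31 bits/s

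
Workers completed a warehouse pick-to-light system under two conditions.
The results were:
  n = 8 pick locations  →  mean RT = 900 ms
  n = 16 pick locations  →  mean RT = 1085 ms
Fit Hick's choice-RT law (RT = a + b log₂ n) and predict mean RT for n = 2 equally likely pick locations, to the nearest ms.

530 ms

Solve the two-equation system in a and b:
  b = (1085 − 900) / (log₂ 16 − log₂ 8) = 185 / (4 − 3) = 185 ms/bit
  a = 900 − 185 × 3 = 345 ms
Then RT(2) = 345 + 185 × log₂ 2 = 345 + 185 × 1 ≈ 530.000 ms.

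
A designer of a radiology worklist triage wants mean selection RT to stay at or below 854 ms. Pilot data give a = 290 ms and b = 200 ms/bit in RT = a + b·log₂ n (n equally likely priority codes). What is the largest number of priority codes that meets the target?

Information budget: (854 − 290)/200 = 2.8200 bits, so n ≤ 2^2.8200 = 7.062 → at most 7.

7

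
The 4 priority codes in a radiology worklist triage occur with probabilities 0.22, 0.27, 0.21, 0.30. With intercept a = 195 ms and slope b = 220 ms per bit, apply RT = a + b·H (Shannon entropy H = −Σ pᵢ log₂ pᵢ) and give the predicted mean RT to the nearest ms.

H = 0.22·log₂(1/0.22) + 0.27·log₂(1/0.27) + 0.21·log₂(1/0.21) + 0.30·log₂(1/0.30) = 1.9845 bits.
RT = 195 + 220 × 1.9845 = 631.59 ms.

632 ms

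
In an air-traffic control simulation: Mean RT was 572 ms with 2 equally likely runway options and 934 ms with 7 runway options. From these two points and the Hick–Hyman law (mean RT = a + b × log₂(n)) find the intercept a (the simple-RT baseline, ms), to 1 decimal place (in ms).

371.7 ms

b = (RT₂ − RT₁)/(log₂ n₂ − log₂ n₁) = (934 − 572)/(2.8074 − 1) = 200.293 ms/bit.
a = RT₁ − b·log₂ n₁ = 572 − 200.293 × 1 = 371.707 ms.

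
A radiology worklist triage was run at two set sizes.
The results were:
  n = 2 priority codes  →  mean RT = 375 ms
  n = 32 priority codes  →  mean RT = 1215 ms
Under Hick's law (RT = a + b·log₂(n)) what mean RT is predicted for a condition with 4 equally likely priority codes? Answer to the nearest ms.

RT is linear in log₂ n, so two points fix the line:
  b = (1215 − 375) / (log₂ 32 − log₂ 2) = 840 / (5 − 1) = 210 ms/bit
  a = 375 − 210 × 1 = 165 ms
Then RT(4) = 165 + 210 × log₂ 4 = 165 + 210 × 2 ≈ 585.000 ms.

585 ms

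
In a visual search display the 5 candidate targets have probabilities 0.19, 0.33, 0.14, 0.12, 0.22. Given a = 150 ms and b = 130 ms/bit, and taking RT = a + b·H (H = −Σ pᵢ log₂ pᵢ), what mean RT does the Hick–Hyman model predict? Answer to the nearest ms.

H = 0.19·log₂(1/0.19) + 0.33·log₂(1/0.33) + 0.14·log₂(1/0.14) + 0.12·log₂(1/0.12) + 0.22·log₂(1/0.22) = 2.2278 bits.
RT = 150 + 130 × 2.2278 = 439.61 ms.

440 ms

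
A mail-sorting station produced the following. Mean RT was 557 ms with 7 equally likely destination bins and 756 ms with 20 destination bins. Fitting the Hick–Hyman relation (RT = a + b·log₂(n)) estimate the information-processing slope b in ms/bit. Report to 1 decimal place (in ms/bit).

b = (RT₂ − RT₁)/(log₂ n₂ − log₂ n₁) = (756 − 557)/(4.3219 − 2.8074) = 131.390 ms/bit.

131.4 ms/bit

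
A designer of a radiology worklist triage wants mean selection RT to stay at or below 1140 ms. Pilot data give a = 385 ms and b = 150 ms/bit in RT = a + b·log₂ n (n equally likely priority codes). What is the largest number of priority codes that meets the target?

Information budget: (1140 − 385)/150 = 5.0333 bits, so n ≤ 2^5.0333 = 32.748 → at most 32.

32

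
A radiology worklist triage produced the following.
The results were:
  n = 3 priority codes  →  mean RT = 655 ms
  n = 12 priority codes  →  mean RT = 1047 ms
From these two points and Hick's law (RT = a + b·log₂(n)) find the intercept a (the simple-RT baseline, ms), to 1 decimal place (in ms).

b = (RT₂ − RT₁)/(log₂ n₂ − log₂ n₁) = (1047 − 655)/(3.5850 − 1.5850) = 196.000 ms/bit.
Intercept: a = 655 − 196.000·log₂(3) = 344.347 ms.

344.3 ms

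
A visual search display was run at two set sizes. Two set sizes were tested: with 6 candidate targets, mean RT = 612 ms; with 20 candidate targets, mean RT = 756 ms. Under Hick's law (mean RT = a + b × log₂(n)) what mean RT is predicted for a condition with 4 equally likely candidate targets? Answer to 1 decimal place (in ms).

RT is linear in log₂ n, so two points fix the line:
  b = (756 − 612) / (log₂ 20 − log₂ 6) = 144 / (4.3219 − 2.5850) = 82.903 ms/bit
  a = 612 − 82.903 × 2.5850 = 397.698 ms
Then RT(4) = 397.698 + 82.903 × log₂ 4 = 397.698 + 82.903 × 2 ≈ 563.505 ms.

563.5 ms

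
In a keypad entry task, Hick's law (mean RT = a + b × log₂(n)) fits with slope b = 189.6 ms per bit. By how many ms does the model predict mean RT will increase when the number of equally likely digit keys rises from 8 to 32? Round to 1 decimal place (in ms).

Only the slope matters, since a is common to both: ΔRT = b·log₂(n₂/n₁).
log₂(32) − log₂(8) = log₂(32/8) = log₂(4) = 2.
ΔRT = 189.6 × 2.0000 = 379.200 ms.

379.2 ms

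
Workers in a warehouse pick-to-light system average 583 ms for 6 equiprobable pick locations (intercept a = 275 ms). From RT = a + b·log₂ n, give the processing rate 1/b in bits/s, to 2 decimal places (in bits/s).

8.39 bits/s

b = (583 − 275)/log₂ 6 = 308/2.5850 = 119.151 ms per bit = 0.11915 s/bit; the reciprocal is 8.393 bits/s.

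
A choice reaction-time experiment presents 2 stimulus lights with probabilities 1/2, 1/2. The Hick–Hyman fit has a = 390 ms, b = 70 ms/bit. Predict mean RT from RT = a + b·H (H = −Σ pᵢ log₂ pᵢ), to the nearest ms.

H = −Σ pᵢ log₂ pᵢ = 0.5·1 + 0.5·1 = 1.000 bits.
RT = 390 + 70 × 1.000 = 460.00 ms.

460 ms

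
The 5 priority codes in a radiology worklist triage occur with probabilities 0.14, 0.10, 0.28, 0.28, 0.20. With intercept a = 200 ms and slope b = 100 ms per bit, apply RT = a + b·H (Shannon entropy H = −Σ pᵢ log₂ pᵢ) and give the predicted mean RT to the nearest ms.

Entropy contributions −pᵢ log₂ pᵢ: 0.3971, 0.3322, 0.5142, 0.5142, 0.4644; sum H = 2.2221 bits.
RT = a + bH = 200 + 100·2.2221 = 422.21 ms.

422 ms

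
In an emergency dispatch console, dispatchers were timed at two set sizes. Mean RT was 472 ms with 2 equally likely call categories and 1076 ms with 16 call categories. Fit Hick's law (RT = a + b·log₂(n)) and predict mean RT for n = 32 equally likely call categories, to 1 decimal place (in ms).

With log₂ n on the abscissa the relation is linear; from the two conditions:
  b = (1076 − 472) / (log₂ 16 − log₂ 2) = 604 / (4 − 1) = 201.333 ms/bit
  a = 472 − 201.333 × 1 = 270.667 ms
Then RT(32) = 270.667 + 201.333 × log₂ 32 = 270.667 + 201.333 × 5 ≈ 1277.333 ms.

1277.3 ms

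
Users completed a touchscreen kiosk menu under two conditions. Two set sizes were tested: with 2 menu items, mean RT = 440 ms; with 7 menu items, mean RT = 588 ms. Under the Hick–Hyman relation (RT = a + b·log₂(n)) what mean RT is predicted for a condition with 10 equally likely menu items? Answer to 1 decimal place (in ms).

630.1 ms

RT is linear in log₂ n, so two points fix the line:
  b = (588 − 440) / (log₂ 7 − log₂ 2) = 148 / (2.8074 − 1) = 81.888 ms/bit
  a = 440 − 81.888 × 1 = 358.112 ms
Then RT(10) = 358.112 + 81.888 × log₂ 10 = 358.112 + 81.888 × 3.3219 ≈ 630.137 ms.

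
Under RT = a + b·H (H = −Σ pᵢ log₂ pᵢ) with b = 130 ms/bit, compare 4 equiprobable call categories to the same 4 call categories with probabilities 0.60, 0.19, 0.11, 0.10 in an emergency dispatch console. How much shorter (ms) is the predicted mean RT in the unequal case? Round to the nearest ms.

55 ms

Equiprobable entropy H₀ = log₂ 4 = 2.0000 bits.
Skewed entropy H = −Σ pᵢ log₂ pᵢ = 1.5799 bits.
ΔRT = b·(H₀ − H) = 130 × 0.4201 = 54.61 ms.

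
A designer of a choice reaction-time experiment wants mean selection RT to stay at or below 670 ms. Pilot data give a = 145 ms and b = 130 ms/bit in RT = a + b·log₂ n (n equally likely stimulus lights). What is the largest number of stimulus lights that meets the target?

16

Set 145 + 130·log₂ n ≤ 670 → log₂ n ≤ (670 − 145)/130 = 4.0385.
So n ≤ 2^4.0385 = 16.432; the largest integer n is 16.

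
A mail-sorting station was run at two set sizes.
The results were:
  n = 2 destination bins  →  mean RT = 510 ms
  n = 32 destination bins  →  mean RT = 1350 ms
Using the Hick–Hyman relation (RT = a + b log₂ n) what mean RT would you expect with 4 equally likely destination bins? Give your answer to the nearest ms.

720 ms

Solve the two-equation system in a and b:
  b = (1350 − 510) / (log₂ 32 − log₂ 2) = 840 / (5 − 1) = 210 ms/bit
  a = 510 − 210 × 1 = 300 ms
Then RT(4) = 300 + 210 × log₂ 4 = 300 + 210 × 2 ≈ 720.000 ms.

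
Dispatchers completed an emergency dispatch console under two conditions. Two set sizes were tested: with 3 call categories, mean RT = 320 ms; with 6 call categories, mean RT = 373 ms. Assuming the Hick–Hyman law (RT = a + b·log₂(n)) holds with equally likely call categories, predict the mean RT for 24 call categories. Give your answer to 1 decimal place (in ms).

With log₂ n on the abscissa the relation is linear; from the two conditions:
  b = (373 − 320) / (log₂ 6 − log₂ 3) = 53 / (2.5850 − 1.5850) = 53.000 ms/bit
  a = 320 − 53.000 × 1.5850 = 235.997 ms
Then RT(24) = 235.997 + 53.000 × log₂ 24 = 235.997 + 53.000 × 4.5850 ≈ 479.000 ms.

479.0 ms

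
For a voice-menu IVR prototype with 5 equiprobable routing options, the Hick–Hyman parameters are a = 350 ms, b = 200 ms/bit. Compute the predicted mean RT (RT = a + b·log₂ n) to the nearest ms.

814 ms

log₂(5) = 2.3219 bits, so RT = 350 + 200 × 2.3219 ≈ 814.386 ms.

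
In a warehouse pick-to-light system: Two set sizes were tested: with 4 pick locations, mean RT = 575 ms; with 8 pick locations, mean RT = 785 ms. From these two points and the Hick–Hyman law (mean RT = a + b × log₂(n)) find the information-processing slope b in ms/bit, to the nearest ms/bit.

b = (RT₂ − RT₁)/(log₂ n₂ − log₂ n₁) = (785 − 575)/(3 − 2) = 210 ms/bit.

210 ms/bit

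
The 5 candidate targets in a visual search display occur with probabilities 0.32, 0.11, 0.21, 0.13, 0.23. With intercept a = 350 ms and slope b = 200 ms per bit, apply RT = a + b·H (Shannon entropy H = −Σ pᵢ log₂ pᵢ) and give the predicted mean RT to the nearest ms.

794 ms

Entropy contributions −pᵢ log₂ pᵢ: 0.5260, 0.3503, 0.4728, 0.3826, 0.4877; sum H = 2.2195 bits.
RT = a + bH = 350 + 200·2.2195 = 793.89 ms.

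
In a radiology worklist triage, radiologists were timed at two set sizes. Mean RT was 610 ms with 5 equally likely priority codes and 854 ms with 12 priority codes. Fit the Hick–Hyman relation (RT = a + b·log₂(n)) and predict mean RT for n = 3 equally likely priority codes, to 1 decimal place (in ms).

467.6 ms

Solve the two-equation system in a and b:
  b = (854 − 610) / (log₂ 12 − log₂ 5) = 244 / (3.5850 − 2.3219) = 193.186 ms/bit
  a = 610 − 193.186 × 2.3219 = 161.437 ms
Then RT(3) = 161.437 + 193.186 × log₂ 3 = 161.437 + 193.186 × 1.5850 ≈ 467.629 ms.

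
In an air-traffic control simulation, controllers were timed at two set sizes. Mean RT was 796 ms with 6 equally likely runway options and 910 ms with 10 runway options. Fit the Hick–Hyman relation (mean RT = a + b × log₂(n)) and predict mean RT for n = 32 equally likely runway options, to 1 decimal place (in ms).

With log₂ n on the abscissa the relation is linear; from the two conditions:
  b = (910 − 796) / (log₂ 10 − log₂ 6) = 114 / (3.3219 − 2.5850) = 154.688 ms/bit
  a = 796 − 154.688 × 2.5850 = 396.136 ms
Then RT(32) = 396.136 + 154.688 × log₂ 32 = 396.136 + 154.688 × 5 ≈ 1169.578 ms.

1169.6 ms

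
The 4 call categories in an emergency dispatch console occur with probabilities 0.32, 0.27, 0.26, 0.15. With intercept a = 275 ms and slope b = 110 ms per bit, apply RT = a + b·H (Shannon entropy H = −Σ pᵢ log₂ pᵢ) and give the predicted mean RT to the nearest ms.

490 ms

Entropy contributions −pᵢ log₂ pᵢ: 0.5260, 0.5100, 0.5053, 0.4105; sum H = 1.9519 bits.
RT = a + bH = 275 + 110·1.9519 = 489.71 ms.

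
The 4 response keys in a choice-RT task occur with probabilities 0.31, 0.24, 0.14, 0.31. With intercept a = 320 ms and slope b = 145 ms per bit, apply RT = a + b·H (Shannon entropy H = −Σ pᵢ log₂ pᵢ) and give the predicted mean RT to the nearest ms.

601 ms

H = 0.31·log₂(1/0.31) + 0.24·log₂(1/0.24) + 0.14·log₂(1/0.14) + 0.31·log₂(1/0.31) = 1.9388 bits.
RT = 320 + 145 × 1.9388 = 601.13 ms.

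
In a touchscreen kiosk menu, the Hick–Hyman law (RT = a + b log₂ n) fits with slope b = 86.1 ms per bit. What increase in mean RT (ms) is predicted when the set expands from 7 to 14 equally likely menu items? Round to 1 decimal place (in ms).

86.1 ms

Only the slope matters, since a is common to both: ΔRT = b·log₂(n₂/n₁).
log₂(14) − log₂(7) = log₂(14/7) = log₂(2) = 1.
ΔRT = 86.1 × 1.0000 = 86.100 ms.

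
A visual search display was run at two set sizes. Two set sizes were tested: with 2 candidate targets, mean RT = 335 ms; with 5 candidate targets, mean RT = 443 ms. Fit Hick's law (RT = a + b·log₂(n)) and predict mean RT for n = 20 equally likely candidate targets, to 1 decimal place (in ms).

606.4 ms

Fit slope and intercept:
  b = (443 − 335) / (log₂ 5 − log₂ 2) = 108 / (2.3219 − 1) = 81.699 ms/bit
  a = 335 − 81.699 × 1 = 253.301 ms
Then RT(20) = 253.301 + 81.699 × log₂ 20 = 253.301 + 81.699 × 4.3219 ≈ 606.398 ms.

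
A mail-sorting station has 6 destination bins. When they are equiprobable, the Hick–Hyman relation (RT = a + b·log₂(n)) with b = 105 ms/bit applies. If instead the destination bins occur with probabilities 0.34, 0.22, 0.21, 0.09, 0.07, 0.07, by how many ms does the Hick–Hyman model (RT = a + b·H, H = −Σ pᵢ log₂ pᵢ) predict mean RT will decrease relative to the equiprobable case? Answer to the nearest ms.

27 ms

Equiprobable entropy H₀ = log₂ 6 = 2.5850 bits.
Skewed entropy H = −Σ pᵢ log₂ pᵢ = 2.3323 bits.
ΔRT = b·(H₀ − H) = 105 × 0.2526 = 26.53 ms.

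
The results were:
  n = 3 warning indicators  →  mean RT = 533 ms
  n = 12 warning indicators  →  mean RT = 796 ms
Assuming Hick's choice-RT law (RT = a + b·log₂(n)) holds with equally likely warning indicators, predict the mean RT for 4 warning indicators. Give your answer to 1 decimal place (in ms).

587.6 ms

Fit slope and intercept:
  b = (796 − 533) / (log₂ 12 − log₂ 3) = 263 / (3.5850 − 1.5850) = 131.500 ms/bit
  a = 533 − 131.500 × 1.5850 = 324.577 ms
Then RT(4) = 324.577 + 131.500 × log₂ 4 = 324.577 + 131.500 × 2 ≈ 587.577 ms.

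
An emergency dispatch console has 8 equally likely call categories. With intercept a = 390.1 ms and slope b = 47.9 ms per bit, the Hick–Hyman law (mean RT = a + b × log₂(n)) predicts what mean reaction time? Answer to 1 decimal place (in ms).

533.8 ms

log₂(8) = 3 bits, so RT = 390.1 + 47.9 × 3 ≈ 533.800 ms.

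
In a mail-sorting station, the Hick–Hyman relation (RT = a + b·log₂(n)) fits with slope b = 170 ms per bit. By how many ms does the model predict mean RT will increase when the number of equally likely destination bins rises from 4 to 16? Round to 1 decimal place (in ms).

The intercept a cancels: ΔRT = b·(log₂ n₂ − log₂ n₁) = b·log₂(n₂/n₁).
log₂(16) − log₂(4) = log₂(16/4) = log₂(4) = 2.
ΔRT = 170 × 2.0000 = 340.000 ms.

340.0 ms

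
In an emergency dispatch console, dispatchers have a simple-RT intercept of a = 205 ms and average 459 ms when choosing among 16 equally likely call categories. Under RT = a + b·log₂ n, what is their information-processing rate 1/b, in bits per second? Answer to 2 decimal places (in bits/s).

b = (459 − 205)/log₂ 16 = 254/4 = 63.500 ms per bit = 0.06350 s/bit; the reciprocal is 15.748 bits/s.

15.75 bits/s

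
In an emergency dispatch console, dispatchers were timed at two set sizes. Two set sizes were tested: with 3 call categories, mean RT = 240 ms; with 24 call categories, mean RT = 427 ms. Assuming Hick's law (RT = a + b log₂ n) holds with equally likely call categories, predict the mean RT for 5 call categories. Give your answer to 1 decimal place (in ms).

285.9 ms

With log₂ n on the abscissa the relation is linear; from the two conditions:
  b = (427 − 240) / (log₂ 24 − log₂ 3) = 187 / (4.5850 − 1.5850) = 62.333 ms/bit
  a = 240 − 62.333 × 1.5850 = 141.204 ms
Then RT(5) = 141.204 + 62.333 × log₂ 5 = 141.204 + 62.333 × 2.3219 ≈ 285.938 ms.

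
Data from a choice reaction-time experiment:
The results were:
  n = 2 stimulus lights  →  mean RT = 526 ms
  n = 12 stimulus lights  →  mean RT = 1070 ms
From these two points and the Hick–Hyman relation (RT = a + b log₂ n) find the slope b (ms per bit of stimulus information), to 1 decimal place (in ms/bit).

210.4 ms/bit

The slope on a log₂ axis is (1070 − 526) / (3.5850 − 1) = 210.448 ms/bit.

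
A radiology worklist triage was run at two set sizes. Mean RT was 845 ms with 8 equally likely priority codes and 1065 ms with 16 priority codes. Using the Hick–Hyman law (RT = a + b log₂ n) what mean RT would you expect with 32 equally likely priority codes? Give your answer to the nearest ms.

Fit slope and intercept:
  b = (1065 − 845) / (log₂ 16 − log₂ 8) = 220 / (4 − 3) = 220 ms/bit
  a = 845 − 220 × 3 = 185 ms
Then RT(32) = 185 + 220 × log₂ 32 = 185 + 220 × 5 ≈ 1285.000 ms.

1285 ms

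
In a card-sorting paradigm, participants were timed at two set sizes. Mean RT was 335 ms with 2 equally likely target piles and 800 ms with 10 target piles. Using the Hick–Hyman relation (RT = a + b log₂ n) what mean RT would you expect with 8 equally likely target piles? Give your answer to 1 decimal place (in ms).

With log₂ n on the abscissa the relation is linear; from the two conditions:
  b = (800 − 335) / (log₂ 10 − log₂ 2) = 465 / (3.3219 − 1) = 200.265 ms/bit
  a = 335 − 200.265 × 1 = 134.735 ms
Then RT(8) = 134.735 + 200.265 × log₂ 8 = 134.735 + 200.265 × 3 ≈ 735.529 ms.

735.5 ms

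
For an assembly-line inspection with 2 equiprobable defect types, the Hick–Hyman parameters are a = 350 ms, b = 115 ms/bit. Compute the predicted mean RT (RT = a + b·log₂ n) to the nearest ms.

log₂(2) = 1 bits, so RT = 350 + 115 × 1 ≈ 465.000 ms.

465 ms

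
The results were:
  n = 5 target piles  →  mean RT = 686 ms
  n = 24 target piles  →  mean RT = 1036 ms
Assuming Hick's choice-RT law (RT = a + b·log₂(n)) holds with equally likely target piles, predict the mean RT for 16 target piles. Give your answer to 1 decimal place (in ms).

945.5 ms

Solve the two-equation system in a and b:
  b = (1036 − 686) / (log₂ 24 − log₂ 5) = 350 / (4.5850 − 2.3219) = 154.660 ms/bit
  a = 686 − 154.660 × 2.3219 = 326.892 ms
Then RT(16) = 326.892 + 154.660 × log₂ 16 = 326.892 + 154.660 × 4 ≈ 945.530 ms.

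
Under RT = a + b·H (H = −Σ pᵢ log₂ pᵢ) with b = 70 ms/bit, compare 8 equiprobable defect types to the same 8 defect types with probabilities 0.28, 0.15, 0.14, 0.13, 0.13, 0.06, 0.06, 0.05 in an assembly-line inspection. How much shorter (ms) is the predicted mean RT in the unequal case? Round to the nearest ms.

The RT saving is b·ΔH. Equiprobable H₀ = log₂(8) = 3.0000 bits; with the given probabilities H = 2.7903 bits.
b·(H₀ − H) = 70 × (3.0000 − 2.7903) = 14.68 ms.

15 ms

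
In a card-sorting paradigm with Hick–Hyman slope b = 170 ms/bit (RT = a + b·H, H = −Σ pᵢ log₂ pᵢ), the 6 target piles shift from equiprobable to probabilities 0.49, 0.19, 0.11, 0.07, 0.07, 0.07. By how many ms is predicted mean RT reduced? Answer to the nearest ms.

80 ms

The RT saving is b·ΔH. Equiprobable H₀ = log₂(6) = 2.5850 bits; with the given probabilities H = 2.1155 bits.
b·(H₀ − H) = 170 × (2.5850 − 2.1155) = 79.82 ms.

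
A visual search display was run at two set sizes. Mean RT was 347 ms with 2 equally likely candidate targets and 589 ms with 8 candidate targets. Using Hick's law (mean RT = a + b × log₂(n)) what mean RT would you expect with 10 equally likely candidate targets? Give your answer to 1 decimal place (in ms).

628.0 ms

Fit slope and intercept:
  b = (589 − 347) / (log₂ 8 − log₂ 2) = 242 / (3 − 1) = 121.000 ms/bit
  a = 347 − 121.000 × 1 = 226.000 ms
Then RT(10) = 226.000 + 121.000 × log₂ 10 = 226.000 + 121.000 × 3.3219 ≈ 627.953 ms.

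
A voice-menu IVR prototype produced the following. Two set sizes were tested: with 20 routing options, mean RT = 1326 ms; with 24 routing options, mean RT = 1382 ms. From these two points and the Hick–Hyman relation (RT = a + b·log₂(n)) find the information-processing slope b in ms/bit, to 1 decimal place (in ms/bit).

212.9 ms/bit

Slope: b = (1382 − 1326) / (log₂ 24 − log₂ 20) = 56/0.2630 = 212.900 ms/bit.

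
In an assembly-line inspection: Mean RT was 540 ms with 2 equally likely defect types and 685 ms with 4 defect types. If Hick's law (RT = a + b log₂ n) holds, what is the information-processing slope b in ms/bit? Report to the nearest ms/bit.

145 ms/bit

b = (RT₂ − RT₁)/(log₂ n₂ − log₂ n₁) = (685 − 540)/(2 − 1) = 145 ms/bit.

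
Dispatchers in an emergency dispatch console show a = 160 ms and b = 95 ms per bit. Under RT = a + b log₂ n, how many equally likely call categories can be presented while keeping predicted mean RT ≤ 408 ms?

95·log₂ n ≤ 408 − 160 = 248, giving log₂ n ≤ 2.6105 and n ≤ 6.107. The largest whole number is 6.

6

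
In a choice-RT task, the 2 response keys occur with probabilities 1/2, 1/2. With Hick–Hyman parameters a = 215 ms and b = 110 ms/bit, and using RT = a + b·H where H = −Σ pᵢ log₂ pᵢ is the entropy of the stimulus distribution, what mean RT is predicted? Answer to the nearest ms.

Each term −pᵢ log₂ pᵢ: 0.5·1 + 0.5·1; summed, H = 1.000 bits.
Mean RT = a + bH = 215 + 110·1.000 = 325.00 ms.

325 ms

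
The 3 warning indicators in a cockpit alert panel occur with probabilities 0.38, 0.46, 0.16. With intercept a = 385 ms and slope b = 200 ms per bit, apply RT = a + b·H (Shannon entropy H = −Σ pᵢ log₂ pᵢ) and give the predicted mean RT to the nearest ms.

679 ms

H = 0.38·log₂(1/0.38) + 0.46·log₂(1/0.46) + 0.16·log₂(1/0.16) = 1.4688 bits.
RT = 385 + 200 × 1.4688 = 678.76 ms.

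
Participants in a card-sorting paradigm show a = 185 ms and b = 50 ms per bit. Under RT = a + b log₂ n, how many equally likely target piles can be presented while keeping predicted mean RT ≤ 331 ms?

7

50·log₂ n ≤ 331 − 185 = 146, giving log₂ n ≤ 2.9200 and n ≤ 7.568. The largest whole number is 7.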